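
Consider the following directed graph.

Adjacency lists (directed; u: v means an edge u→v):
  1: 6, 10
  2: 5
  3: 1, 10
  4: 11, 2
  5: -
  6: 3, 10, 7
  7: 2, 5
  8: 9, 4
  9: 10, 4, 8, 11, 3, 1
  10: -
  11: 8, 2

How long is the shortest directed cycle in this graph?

For each vertex v, BFS finds the shortest path from v back to v.
The shortest such closed walk is 8 → 9 → 8, length 2.

2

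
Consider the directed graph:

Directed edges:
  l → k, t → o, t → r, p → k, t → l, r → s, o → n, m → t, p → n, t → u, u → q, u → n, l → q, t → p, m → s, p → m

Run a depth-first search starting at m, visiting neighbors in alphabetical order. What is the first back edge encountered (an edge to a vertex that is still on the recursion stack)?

DFS from m (visiting neighbors in alphabetical order); mark gray on enter, black on exit:
m gray
  s gray
  s black
  t gray
    l gray
      k gray
      k black
      q gray
      q black
    l black
    o gray
      n gray
      n black
    o black
    p gray
      p→k: k black — skip
      p→m: m is gray → back edge
First back edge: p → m.

p→m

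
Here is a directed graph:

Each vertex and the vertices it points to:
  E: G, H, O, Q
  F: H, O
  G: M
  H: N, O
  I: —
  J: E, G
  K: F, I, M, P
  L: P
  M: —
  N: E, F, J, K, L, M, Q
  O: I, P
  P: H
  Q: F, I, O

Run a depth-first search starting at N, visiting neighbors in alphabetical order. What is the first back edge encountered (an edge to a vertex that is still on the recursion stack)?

DFS from N (visiting neighbors in alphabetical order); mark gray on enter, black on exit:
N gray
  E gray
    G gray
      M gray
      M black
    G black
    H gray
      H→N: N is gray → back edge
First back edge: H → N.

H→N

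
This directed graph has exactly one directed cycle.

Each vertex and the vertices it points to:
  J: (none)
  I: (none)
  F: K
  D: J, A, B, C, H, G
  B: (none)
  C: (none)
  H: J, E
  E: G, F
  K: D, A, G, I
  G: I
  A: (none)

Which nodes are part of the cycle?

DFS with gray/black marking from D:
D gray
  J gray
  J black
  A gray
  A black
  B gray
  B black
  C gray
  C black
  H gray
    H→J: J black — skip
    E gray
      G gray
        I gray
        I black
      G black
      F gray
        K gray
          K→D: D is gray → back edge
Back edge closes the cycle D → H → E → F → K → D; its vertices are {D, E, F, H, K}.

D, E, F, H, K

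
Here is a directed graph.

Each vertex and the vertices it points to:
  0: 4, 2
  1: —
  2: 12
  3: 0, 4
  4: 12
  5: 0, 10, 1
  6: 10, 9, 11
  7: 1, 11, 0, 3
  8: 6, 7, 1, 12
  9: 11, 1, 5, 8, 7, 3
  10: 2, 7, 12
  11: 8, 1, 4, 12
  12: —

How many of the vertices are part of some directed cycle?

7

A vertex is on a directed cycle iff it belongs to a strongly connected component of size ≥ 2 (or has a self-loop).
The vertices on cycles are {5, 6, 7, 8, 9, 10, 11} — 7 in total.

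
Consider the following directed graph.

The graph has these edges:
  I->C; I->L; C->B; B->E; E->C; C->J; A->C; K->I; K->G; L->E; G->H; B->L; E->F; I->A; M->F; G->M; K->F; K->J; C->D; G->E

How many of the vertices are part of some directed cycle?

4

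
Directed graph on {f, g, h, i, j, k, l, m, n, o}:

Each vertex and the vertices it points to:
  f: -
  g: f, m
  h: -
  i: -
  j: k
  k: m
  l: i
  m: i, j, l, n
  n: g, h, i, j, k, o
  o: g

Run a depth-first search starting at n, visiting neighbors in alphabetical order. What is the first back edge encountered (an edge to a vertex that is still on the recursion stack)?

k→m

DFS from n (visiting neighbors in alphabetical order); mark gray on enter, black on exit:
n gray
  g gray
    f gray
    f black
    m gray
      i gray
      i black
      j gray
        k gray
          k→m: m is gray → back edge
First back edge: k → m.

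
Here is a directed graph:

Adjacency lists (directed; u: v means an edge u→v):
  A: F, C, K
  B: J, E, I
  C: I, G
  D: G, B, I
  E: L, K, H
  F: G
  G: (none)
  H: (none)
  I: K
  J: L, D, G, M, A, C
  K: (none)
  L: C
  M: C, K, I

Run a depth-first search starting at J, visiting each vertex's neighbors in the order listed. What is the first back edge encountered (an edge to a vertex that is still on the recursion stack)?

B→J

DFS from J (visiting each vertex's neighbors in the order listed); mark gray on enter, black on exit:
J gray
  L gray
    C gray
      I gray
        K gray
        K black
      I black
      G gray
      G black
    C black
  L black
  D gray
    D→G: G black — skip
    B gray
      B→J: J is gray → back edge
First back edge: B → J.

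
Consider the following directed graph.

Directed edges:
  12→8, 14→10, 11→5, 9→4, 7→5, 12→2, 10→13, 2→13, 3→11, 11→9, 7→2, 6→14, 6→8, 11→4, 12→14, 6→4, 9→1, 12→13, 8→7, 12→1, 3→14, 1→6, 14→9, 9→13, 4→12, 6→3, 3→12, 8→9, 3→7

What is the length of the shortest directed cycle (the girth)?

For each vertex v, BFS finds the shortest path from v back to v.
The shortest such closed walk is 6 → 4 → 12 → 1 → 6, length 4.

4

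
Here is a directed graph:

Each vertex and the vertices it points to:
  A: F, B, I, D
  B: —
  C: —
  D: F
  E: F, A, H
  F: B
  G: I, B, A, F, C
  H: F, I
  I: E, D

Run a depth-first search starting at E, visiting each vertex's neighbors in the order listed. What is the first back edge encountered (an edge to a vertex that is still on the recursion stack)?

I->E

DFS from E (visiting each vertex's neighbors in the order listed); mark gray on enter, black on exit:
E gray
  F gray
    B gray
    B black
  F black
  A gray
    A→F: F black — skip
    A→B: B black — skip
    I gray
      I→E: E is gray → back edge
First back edge: I → E.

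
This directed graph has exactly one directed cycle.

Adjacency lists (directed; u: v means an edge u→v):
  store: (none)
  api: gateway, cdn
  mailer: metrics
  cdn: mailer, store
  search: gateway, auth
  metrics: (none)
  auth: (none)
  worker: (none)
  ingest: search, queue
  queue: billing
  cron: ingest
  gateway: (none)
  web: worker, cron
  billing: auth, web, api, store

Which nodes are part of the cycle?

web, cron, queue, ingest, billing

DFS with gray/black marking from ingest:
ingest gray
  search gray
    gateway gray
    gateway black
    auth gray
    auth black
  search black
  queue gray
    billing gray
      billing→auth: auth black — skip
      web gray
        worker gray
        worker black
        cron gray
          cron→ingest: ingest is gray → back edge
Back edge closes the cycle ingest → queue → billing → web → cron → ingest; its vertices are {web, cron, queue, ingest, billing}.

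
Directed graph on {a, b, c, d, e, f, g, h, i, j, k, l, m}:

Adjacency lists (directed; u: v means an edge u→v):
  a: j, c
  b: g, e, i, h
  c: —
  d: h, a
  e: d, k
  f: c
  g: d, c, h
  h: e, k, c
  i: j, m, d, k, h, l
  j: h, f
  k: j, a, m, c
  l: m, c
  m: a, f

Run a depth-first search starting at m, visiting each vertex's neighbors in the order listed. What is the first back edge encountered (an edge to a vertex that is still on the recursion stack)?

d→h

DFS from m (visiting each vertex's neighbors in the order listed); mark gray on enter, black on exit:
m gray
  a gray
    j gray
      h gray
        e gray
          d gray
            d→h: h is gray → back edge
First back edge: d → h.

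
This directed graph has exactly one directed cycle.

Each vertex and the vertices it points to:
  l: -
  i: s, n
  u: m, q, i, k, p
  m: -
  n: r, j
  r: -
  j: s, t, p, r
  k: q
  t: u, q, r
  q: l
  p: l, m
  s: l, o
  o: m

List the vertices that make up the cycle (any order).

i, j, n, t, u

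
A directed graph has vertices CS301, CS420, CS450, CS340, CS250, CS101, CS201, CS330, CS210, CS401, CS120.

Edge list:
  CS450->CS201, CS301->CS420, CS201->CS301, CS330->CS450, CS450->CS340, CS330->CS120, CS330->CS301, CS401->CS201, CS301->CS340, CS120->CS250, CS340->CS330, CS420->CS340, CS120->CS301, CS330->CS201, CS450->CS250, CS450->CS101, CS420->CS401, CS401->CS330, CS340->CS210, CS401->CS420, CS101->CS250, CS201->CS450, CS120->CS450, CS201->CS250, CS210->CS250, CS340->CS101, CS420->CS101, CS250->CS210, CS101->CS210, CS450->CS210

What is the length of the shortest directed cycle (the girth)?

For each vertex v, BFS finds the shortest path from v back to v.
The shortest such closed walk is CS401 → CS420 → CS401, length 2.

2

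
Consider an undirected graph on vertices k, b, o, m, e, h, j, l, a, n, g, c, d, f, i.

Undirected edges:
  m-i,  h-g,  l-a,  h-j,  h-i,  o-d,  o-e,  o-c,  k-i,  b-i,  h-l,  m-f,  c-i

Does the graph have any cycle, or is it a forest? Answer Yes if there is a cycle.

DFS, tracking each vertex's parent; an edge to a visited non-parent vertex closes a cycle.
Start from m:
visit m (parent –)
  visit f (parent m)
    f–m: parent, skip
  visit i (parent m)
    visit k (parent i)
      k–i: parent, skip
    i–m: parent, skip
    visit b (parent i)
      b–i: parent, skip
    visit c (parent i)
      c–i: parent, skip
      visit o (parent c)
        visit e (parent o)
          e–o: parent, skip
        visit d (parent o)
          d–o: parent, skip
        o–c: parent, skip
    visit h (parent i)
      visit g (parent h)
        g–h: parent, skip
      visit l (parent h)
        l–h: parent, skip
        visit a (parent l)
          a–l: parent, skip
      h–i: parent, skip
      visit j (parent h)
        j–h: parent, skip
visit n (parent –)
No non-parent visited neighbor found — the graph is a forest.

No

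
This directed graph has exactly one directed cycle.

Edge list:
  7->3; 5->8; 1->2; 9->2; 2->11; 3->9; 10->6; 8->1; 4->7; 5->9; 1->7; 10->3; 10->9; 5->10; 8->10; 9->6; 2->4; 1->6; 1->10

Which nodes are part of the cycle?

2, 3, 4, 7, 9

DFS with gray/black marking from 3:
3 gray
  9 gray
    6 gray
    6 black
    2 gray
      11 gray
      11 black
      4 gray
        7 gray
          7→3: 3 is gray → back edge
Back edge closes the cycle 3 → 9 → 2 → 4 → 7 → 3; its vertices are {2, 3, 4, 7, 9}.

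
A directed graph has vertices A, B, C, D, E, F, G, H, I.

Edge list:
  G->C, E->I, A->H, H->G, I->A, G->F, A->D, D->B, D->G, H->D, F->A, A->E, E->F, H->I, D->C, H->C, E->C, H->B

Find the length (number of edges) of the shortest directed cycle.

For each vertex v, BFS finds the shortest path from v back to v.
The shortest such closed walk is A → H → I → A, length 3.

3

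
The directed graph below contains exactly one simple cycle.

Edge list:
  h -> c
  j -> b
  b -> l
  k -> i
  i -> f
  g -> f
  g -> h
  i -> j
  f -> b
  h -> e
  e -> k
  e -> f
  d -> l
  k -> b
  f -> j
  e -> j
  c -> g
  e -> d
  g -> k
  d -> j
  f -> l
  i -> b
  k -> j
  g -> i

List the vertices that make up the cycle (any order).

DFS with gray/black marking from h:
h gray
  e gray
    j gray
      b gray
        l gray
        l black
      b black
    j black
    d gray
      d→l: l black — skip
      d→j: j black — skip
    d black
    k gray
      i gray
        i→j: j black — skip
        f gray
          f→j: j black — skip
          f→l: l black — skip
          f→b: b black — skip
        f black
        i→b: b black — skip
      i black
      k→b: b black — skip
      k→j: j black — skip
    k black
    e→f: f black — skip
  e black
  c gray
    g gray
      g→f: f black — skip
      g→h: h is gray → back edge
Back edge closes the cycle h → c → g → h; its vertices are {c, g, h}.

c, g, h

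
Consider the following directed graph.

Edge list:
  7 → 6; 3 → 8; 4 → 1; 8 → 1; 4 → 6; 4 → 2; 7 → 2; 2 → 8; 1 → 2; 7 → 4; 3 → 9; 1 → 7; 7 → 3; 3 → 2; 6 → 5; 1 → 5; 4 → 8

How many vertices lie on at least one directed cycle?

6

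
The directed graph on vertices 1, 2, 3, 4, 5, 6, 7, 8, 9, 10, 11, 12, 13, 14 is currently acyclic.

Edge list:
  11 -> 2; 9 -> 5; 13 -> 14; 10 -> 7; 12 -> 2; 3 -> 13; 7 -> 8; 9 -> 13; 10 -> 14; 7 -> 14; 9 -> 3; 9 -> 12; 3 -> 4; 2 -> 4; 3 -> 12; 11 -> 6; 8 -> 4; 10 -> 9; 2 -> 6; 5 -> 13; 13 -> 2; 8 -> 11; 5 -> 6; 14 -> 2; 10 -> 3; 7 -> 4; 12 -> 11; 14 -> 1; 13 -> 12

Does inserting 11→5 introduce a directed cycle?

Yes

Adding 11→5 creates a cycle iff 5 can already reach 11.
Path from 5: 5 → 13 → 12 → 11.
So 5 → … → 11 → 5 is a cycle.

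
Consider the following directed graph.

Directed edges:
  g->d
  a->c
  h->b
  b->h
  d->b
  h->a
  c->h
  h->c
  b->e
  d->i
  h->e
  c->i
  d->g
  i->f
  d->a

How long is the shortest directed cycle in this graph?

For each vertex v, BFS finds the shortest path from v back to v.
The shortest such closed walk is d → g → d, length 2.

2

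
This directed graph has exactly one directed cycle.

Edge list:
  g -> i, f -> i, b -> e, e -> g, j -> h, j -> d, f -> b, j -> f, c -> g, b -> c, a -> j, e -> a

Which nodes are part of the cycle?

a, b, e, f, j

DFS with gray/black marking from f:
f gray
  b gray
    e gray
      g gray
        i gray
        i black
      g black
      a gray
        j gray
          d gray
          d black
          h gray
          h black
          j→f: f is gray → back edge
Back edge closes the cycle f → b → e → a → j → f; its vertices are {a, b, e, f, j}.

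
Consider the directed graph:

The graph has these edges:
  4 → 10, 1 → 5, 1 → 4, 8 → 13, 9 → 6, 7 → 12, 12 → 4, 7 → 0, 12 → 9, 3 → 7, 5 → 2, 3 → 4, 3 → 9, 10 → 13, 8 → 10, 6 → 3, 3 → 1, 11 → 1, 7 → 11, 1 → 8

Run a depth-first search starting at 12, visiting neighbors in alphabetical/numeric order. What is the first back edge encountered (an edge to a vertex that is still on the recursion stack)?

DFS from 12 (visiting neighbors in alphabetical/numeric order); mark gray on enter, black on exit:
12 gray
  4 gray
    10 gray
      13 gray
      13 black
    10 black
  4 black
  9 gray
    6 gray
      3 gray
        1 gray
          1→4: 4 black — skip
          5 gray
            2 gray
            2 black
          5 black
          8 gray
            8→10: 10 black — skip
            8→13: 13 black — skip
          8 black
        1 black
        3→4: 4 black — skip
        7 gray
          0 gray
          0 black
          11 gray
            11→1: 1 black — skip
          11 black
          7→12: 12 is gray → back edge
First back edge: 7 → 12.

7->12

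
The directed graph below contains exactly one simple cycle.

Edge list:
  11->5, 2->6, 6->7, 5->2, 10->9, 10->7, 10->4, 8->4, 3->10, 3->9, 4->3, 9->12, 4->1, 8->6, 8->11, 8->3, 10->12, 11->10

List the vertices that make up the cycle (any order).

3, 4, 10

DFS with gray/black marking from 10:
10 gray
  9 gray
    12 gray
    12 black
  9 black
  4 gray
    1 gray
    1 black
    3 gray
      3→10: 10 is gray → back edge
Back edge closes the cycle 10 → 4 → 3 → 10; its vertices are {3, 4, 10}.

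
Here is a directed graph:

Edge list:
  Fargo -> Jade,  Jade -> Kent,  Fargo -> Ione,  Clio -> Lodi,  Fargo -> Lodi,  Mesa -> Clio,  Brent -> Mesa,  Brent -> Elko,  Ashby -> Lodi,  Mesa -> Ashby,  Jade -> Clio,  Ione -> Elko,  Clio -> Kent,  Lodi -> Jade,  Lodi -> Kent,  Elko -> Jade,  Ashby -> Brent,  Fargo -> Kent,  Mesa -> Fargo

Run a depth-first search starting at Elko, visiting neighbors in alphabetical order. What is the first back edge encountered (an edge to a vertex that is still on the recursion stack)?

DFS from Elko (visiting neighbors in alphabetical order); mark gray on enter, black on exit:
Elko gray
  Jade gray
    Clio gray
      Kent gray
      Kent black
      Lodi gray
        Lodi→Jade: Jade is gray → back edge
First back edge: Lodi → Jade.

Lodi→Jade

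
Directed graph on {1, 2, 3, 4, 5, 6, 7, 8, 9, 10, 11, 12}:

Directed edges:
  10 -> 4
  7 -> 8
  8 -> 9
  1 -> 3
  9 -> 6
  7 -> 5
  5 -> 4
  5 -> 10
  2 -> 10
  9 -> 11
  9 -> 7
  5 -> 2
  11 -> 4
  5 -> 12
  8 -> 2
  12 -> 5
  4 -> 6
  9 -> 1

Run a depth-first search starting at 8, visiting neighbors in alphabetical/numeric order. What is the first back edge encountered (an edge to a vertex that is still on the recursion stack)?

12→5

DFS from 8 (visiting neighbors in alphabetical/numeric order); mark gray on enter, black on exit:
8 gray
  2 gray
    10 gray
      4 gray
        6 gray
        6 black
      4 black
    10 black
  2 black
  9 gray
    1 gray
      3 gray
      3 black
    1 black
    9→6: 6 black — skip
    7 gray
      5 gray
        5→2: 2 black — skip
        5→4: 4 black — skip
        5→10: 10 black — skip
        12 gray
          12→5: 5 is gray → back edge
First back edge: 12 → 5.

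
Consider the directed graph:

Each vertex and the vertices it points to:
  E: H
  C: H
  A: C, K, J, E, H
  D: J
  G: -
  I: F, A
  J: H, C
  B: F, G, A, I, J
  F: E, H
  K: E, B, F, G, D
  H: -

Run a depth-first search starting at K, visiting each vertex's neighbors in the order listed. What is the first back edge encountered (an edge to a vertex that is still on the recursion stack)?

DFS from K (visiting each vertex's neighbors in the order listed); mark gray on enter, black on exit:
K gray
  E gray
    H gray
    H black
  E black
  B gray
    F gray
      F→E: E black — skip
      F→H: H black — skip
    F black
    G gray
    G black
    A gray
      C gray
        C→H: H black — skip
      C black
      A→K: K is gray → back edge
First back edge: A → K.

A→K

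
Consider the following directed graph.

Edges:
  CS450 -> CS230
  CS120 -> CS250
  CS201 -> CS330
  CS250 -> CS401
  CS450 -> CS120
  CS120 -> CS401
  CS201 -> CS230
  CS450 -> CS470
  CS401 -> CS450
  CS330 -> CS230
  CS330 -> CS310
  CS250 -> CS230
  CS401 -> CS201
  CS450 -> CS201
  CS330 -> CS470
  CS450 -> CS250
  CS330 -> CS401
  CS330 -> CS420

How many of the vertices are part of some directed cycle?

A vertex is on a directed cycle iff it belongs to a strongly connected component of size ≥ 2 (or has a self-loop).
The vertices on cycles are {CS120, CS201, CS250, CS330, CS401, CS450} — 6 in total.

6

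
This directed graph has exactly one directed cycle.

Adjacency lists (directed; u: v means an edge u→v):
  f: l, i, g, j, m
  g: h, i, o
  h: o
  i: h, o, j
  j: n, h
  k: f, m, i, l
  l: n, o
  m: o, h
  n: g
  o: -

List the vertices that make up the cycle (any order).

DFS with gray/black marking from n:
n gray
  g gray
    h gray
      o gray
      o black
    h black
    i gray
      i→h: h black — skip
      i→o: o black — skip
      j gray
        j→n: n is gray → back edge
Back edge closes the cycle n → g → i → j → n; its vertices are {g, i, j, n}.

g, i, j, n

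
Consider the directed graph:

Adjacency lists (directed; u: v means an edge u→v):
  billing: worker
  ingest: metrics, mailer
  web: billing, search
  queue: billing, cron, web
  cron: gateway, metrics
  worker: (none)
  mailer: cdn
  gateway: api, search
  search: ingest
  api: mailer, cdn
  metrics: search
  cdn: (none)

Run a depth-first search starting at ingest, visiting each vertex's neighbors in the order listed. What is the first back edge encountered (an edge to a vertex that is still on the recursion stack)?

search→ingest

DFS from ingest (visiting each vertex's neighbors in the order listed); mark gray on enter, black on exit:
ingest gray
  metrics gray
    search gray
      search→ingest: ingest is gray → back edge
First back edge: search → ingest.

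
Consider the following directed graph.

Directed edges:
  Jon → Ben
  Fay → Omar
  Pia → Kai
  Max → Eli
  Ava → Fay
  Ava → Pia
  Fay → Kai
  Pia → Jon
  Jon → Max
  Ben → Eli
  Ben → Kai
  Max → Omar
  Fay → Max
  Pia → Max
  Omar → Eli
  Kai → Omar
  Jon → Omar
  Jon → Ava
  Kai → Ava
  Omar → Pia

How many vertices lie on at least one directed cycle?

8

A vertex is on a directed cycle iff it belongs to a strongly connected component of size ≥ 2 (or has a self-loop).
The vertices on cycles are {Ava, Ben, Fay, Jon, Kai, Max, Pia, Omar} — 8 in total.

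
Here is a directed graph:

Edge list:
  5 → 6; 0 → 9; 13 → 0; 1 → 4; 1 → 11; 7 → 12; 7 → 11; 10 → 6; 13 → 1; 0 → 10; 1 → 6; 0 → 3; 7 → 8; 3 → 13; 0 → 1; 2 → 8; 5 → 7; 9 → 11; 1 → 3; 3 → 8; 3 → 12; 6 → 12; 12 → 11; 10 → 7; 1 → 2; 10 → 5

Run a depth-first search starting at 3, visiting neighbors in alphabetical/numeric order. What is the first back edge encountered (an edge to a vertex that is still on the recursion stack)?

1→3

DFS from 3 (visiting neighbors in alphabetical/numeric order); mark gray on enter, black on exit:
3 gray
  8 gray
  8 black
  12 gray
    11 gray
    11 black
  12 black
  13 gray
    0 gray
      1 gray
        2 gray
          2→8: 8 black — skip
        2 black
        1→3: 3 is gray → back edge
First back edge: 1 → 3.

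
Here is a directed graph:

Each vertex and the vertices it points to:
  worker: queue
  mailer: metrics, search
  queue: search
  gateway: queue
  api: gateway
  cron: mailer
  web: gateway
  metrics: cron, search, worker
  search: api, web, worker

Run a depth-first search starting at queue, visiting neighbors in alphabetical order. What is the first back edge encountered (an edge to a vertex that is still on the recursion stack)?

DFS from queue (visiting neighbors in alphabetical order); mark gray on enter, black on exit:
queue gray
  search gray
    api gray
      gateway gray
        gateway→queue: queue is gray → back edge
First back edge: gateway → queue.

gateway->queue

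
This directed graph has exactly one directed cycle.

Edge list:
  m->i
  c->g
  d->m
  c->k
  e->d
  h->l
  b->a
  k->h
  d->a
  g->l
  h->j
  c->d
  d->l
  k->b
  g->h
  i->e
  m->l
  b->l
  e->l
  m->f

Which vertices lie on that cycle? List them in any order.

DFS with gray/black marking from d:
d gray
  a gray
  a black
  m gray
    l gray
    l black
    i gray
      e gray
        e→d: d is gray → back edge
Back edge closes the cycle d → m → i → e → d; its vertices are {d, e, i, m}.

d, e, i, m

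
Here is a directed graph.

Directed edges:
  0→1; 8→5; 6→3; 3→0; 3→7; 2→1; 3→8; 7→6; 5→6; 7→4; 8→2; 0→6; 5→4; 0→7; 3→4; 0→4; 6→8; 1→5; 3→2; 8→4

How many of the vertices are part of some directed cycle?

8

A vertex is on a directed cycle iff it belongs to a strongly connected component of size ≥ 2 (or has a self-loop).
The vertices on cycles are {0, 1, 2, 3, 5, 6, 7, 8} — 8 in total.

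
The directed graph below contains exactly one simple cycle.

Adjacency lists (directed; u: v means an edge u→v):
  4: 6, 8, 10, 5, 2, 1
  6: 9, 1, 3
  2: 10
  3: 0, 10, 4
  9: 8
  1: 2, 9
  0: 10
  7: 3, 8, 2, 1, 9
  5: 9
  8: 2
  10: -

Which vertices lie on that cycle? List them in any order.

3, 4, 6

DFS with gray/black marking from 3:
3 gray
  0 gray
    10 gray
    10 black
  0 black
  3→10: 10 black — skip
  4 gray
    6 gray
      9 gray
        8 gray
          2 gray
            2→10: 10 black — skip
          2 black
        8 black
      9 black
      1 gray
        1→2: 2 black — skip
        1→9: 9 black — skip
      1 black
      6→3: 3 is gray → back edge
Back edge closes the cycle 3 → 4 → 6 → 3; its vertices are {3, 4, 6}.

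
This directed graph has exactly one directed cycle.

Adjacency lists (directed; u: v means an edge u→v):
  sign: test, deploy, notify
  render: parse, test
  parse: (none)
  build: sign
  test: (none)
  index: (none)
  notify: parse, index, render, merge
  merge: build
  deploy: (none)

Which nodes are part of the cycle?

DFS with gray/black marking from sign:
sign gray
  test gray
  test black
  deploy gray
  deploy black
  notify gray
    parse gray
    parse black
    index gray
    index black
    render gray
      render→parse: parse black — skip
      render→test: test black — skip
    render black
    merge gray
      build gray
        build→sign: sign is gray → back edge
Back edge closes the cycle sign → notify → merge → build → sign; its vertices are {sign, build, merge, notify}.

sign, build, merge, notify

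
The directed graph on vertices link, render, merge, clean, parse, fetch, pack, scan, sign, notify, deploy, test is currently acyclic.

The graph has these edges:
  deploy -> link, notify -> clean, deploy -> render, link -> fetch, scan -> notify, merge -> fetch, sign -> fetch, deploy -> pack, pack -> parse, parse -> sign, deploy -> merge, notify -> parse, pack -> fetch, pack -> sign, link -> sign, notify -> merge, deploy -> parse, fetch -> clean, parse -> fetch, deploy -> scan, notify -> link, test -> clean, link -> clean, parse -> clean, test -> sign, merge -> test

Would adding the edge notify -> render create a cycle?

No

Adding notify→render creates a cycle iff render can already reach notify.
Explore from render: no path reaches notify. The graph stays acyclic.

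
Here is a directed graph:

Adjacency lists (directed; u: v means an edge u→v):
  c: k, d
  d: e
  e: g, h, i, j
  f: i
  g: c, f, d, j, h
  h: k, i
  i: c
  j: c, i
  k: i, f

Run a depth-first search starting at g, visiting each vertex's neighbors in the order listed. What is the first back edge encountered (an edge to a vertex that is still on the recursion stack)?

DFS from g (visiting each vertex's neighbors in the order listed); mark gray on enter, black on exit:
g gray
  c gray
    k gray
      i gray
        i→c: c is gray → back edge
First back edge: i → c.

i→c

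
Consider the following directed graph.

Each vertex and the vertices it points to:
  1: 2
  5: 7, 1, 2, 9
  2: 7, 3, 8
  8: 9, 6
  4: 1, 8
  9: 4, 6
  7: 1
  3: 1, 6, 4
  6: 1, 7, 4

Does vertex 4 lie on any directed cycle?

4 is on a cycle iff 4 can reach itself via ≥1 edge.
4 → 8 → 9 → 4 — yes.

Yes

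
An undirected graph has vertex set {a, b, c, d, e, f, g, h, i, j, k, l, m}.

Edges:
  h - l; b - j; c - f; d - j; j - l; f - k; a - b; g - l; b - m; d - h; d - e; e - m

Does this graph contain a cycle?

Yes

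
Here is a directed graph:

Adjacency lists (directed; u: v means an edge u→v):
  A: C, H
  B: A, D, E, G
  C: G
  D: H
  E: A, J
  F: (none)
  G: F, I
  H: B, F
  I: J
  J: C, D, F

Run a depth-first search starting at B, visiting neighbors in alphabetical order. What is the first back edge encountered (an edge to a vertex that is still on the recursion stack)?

J→C

DFS from B (visiting neighbors in alphabetical order); mark gray on enter, black on exit:
B gray
  A gray
    C gray
      G gray
        F gray
        F black
        I gray
          J gray
            J→C: C is gray → back edge
First back edge: J → C.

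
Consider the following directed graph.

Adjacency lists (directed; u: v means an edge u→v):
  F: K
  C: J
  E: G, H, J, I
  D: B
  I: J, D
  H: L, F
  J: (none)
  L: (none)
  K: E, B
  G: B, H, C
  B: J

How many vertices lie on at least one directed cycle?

5

A vertex is on a directed cycle iff it belongs to a strongly connected component of size ≥ 2 (or has a self-loop).
The vertices on cycles are {E, F, G, H, K} — 5 in total.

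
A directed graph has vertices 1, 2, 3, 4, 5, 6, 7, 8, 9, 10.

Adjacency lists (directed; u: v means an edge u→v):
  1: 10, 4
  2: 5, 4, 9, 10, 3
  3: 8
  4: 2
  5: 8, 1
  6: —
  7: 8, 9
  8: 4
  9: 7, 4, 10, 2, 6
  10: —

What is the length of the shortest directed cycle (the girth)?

2

For each vertex v, BFS finds the shortest path from v back to v.
The shortest such closed walk is 9 → 2 → 9, length 2.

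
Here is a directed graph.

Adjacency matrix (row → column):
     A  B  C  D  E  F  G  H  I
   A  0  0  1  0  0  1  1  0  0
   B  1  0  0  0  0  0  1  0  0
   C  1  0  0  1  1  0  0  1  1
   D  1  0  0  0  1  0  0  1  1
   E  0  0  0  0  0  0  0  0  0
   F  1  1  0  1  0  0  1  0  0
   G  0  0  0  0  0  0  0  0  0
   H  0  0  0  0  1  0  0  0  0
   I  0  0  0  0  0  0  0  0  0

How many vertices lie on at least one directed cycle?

A vertex is on a directed cycle iff it belongs to a strongly connected component of size ≥ 2 (or has a self-loop).
The vertices on cycles are {A, B, C, D, F} — 5 in total.

5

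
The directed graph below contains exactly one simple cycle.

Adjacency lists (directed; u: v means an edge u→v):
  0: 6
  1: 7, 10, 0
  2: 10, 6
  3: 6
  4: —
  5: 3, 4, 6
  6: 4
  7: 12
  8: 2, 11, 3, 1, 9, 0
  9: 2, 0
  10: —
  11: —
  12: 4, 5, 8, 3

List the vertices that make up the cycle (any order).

DFS with gray/black marking from 8:
8 gray
  2 gray
    10 gray
    10 black
    6 gray
      4 gray
      4 black
    6 black
  2 black
  11 gray
  11 black
  3 gray
    3→6: 6 black — skip
  3 black
  1 gray
    7 gray
      12 gray
        12→4: 4 black — skip
        5 gray
          5→3: 3 black — skip
          5→4: 4 black — skip
          5→6: 6 black — skip
        5 black
        12→8: 8 is gray → back edge
Back edge closes the cycle 8 → 1 → 7 → 12 → 8; its vertices are {1, 7, 8, 12}.

1, 7, 8, 12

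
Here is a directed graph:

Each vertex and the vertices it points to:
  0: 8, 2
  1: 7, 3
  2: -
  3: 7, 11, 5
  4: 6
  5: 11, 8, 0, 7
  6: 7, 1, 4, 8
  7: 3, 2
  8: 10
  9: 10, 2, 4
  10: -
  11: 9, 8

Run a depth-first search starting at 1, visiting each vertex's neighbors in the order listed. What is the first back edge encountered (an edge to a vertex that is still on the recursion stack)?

DFS from 1 (visiting each vertex's neighbors in the order listed); mark gray on enter, black on exit:
1 gray
  7 gray
    3 gray
      3→7: 7 is gray → back edge
First back edge: 3 → 7.

3->7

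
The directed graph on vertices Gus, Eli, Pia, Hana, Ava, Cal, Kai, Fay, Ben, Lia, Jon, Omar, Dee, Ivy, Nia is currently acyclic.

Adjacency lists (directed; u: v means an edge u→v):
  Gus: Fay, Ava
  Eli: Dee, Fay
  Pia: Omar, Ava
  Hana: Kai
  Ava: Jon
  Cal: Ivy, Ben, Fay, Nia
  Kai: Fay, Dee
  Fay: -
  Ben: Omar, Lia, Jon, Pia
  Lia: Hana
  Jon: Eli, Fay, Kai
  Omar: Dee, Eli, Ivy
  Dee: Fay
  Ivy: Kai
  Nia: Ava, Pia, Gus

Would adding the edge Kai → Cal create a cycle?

Adding Kai→Cal creates a cycle iff Cal can already reach Kai.
Path from Cal: Cal → Ivy → Kai.
So Cal → … → Kai → Cal is a cycle.

Yes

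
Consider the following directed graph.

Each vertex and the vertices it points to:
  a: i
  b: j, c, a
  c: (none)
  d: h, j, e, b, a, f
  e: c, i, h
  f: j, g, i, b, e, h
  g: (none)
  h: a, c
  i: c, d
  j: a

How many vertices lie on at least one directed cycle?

8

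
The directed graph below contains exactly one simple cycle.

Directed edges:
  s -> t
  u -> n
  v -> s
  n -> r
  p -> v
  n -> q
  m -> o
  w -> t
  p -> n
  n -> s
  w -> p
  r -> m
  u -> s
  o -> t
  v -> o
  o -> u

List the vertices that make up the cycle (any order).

DFS with gray/black marking from n:
n gray
  s gray
    t gray
    t black
  s black
  r gray
    m gray
      o gray
        u gray
          u→s: s black — skip
          u→n: n is gray → back edge
Back edge closes the cycle n → r → m → o → u → n; its vertices are {m, n, o, r, u}.

m, n, o, r, u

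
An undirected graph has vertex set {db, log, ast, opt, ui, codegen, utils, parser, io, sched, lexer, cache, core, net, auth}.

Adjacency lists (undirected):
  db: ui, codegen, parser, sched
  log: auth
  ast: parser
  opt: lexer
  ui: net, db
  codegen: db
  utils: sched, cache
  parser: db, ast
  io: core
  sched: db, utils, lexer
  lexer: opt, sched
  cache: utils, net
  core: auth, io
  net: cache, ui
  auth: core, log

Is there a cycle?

DFS, tracking each vertex's parent; an edge to a visited non-parent vertex closes a cycle.
Start from ast:
visit ast (parent –)
  visit parser (parent ast)
    visit db (parent parser)
      visit ui (parent db)
        visit net (parent ui)
          visit cache (parent net)
            visit utils (parent cache)
              visit sched (parent utils)
                sched–db: db visited and ≠ parent → cycle
Cycle: db – ui – net – cache – utils – sched – db.

Yes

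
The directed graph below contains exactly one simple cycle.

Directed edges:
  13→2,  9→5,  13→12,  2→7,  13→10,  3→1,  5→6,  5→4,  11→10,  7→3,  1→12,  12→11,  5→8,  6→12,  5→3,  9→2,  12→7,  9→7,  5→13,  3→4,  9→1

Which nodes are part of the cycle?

1, 3, 7, 12

DFS with gray/black marking from 3:
3 gray
  4 gray
  4 black
  1 gray
    12 gray
      11 gray
        10 gray
        10 black
      11 black
      7 gray
        7→3: 3 is gray → back edge
Back edge closes the cycle 3 → 1 → 12 → 7 → 3; its vertices are {1, 3, 7, 12}.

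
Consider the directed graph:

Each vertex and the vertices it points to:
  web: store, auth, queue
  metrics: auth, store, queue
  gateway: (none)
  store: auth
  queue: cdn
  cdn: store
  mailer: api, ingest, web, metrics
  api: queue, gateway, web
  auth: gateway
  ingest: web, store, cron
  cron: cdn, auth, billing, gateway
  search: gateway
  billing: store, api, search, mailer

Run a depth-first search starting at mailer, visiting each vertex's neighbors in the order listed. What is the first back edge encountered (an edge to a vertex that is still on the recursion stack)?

billing->mailer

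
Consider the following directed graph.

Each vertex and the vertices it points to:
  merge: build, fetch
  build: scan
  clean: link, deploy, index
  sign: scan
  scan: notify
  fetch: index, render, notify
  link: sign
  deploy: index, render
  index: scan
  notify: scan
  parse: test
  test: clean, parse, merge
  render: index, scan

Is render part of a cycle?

render lies on a cycle iff there is a path from render back to itself.
Exploring from render, it never reaches itself; equivalently, its strongly connected component is a singleton.

No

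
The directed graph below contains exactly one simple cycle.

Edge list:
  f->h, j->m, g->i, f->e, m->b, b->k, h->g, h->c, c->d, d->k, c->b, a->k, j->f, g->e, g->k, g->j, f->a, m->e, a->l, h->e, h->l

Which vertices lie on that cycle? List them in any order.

f, g, h, j

DFS with gray/black marking from h:
h gray
  c gray
    b gray
      k gray
      k black
    b black
    d gray
      d→k: k black — skip
    d black
  c black
  e gray
  e black
  g gray
    i gray
    i black
    g→e: e black — skip
    j gray
      f gray
        f→h: h is gray → back edge
Back edge closes the cycle h → g → j → f → h; its vertices are {f, g, h, j}.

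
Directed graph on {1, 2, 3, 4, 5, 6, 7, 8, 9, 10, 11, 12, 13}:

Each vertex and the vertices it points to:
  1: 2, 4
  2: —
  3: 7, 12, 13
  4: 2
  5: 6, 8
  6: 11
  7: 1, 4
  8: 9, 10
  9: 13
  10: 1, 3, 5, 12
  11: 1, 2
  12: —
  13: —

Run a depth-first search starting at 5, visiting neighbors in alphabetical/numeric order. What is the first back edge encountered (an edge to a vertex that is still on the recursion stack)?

DFS from 5 (visiting neighbors in alphabetical/numeric order); mark gray on enter, black on exit:
5 gray
  6 gray
    11 gray
      1 gray
        2 gray
        2 black
        4 gray
          4→2: 2 black — skip
        4 black
      1 black
      11→2: 2 black — skip
    11 black
  6 black
  8 gray
    9 gray
      13 gray
      13 black
    9 black
    10 gray
      10→1: 1 black — skip
      3 gray
        7 gray
          7→1: 1 black — skip
          7→4: 4 black — skip
        7 black
        12 gray
        12 black
        3→13: 13 black — skip
      3 black
      10→5: 5 is gray → back edge
First back edge: 10 → 5.

10→5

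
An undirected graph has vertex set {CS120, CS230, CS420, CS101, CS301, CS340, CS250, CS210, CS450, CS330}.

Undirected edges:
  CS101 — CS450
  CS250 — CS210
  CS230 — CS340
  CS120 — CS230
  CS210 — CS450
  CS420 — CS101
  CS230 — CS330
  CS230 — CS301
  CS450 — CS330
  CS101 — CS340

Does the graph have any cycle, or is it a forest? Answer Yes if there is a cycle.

Yes

DFS, tracking each vertex's parent; an edge to a visited non-parent vertex closes a cycle.
Start from CS210:
visit CS210 (parent –)
  visit CS250 (parent CS210)
    CS250–CS210: parent, skip
  visit CS450 (parent CS210)
    visit CS330 (parent CS450)
      CS330–CS450: parent, skip
      visit CS230 (parent CS330)
        CS230–CS330: parent, skip
        visit CS301 (parent CS230)
          CS301–CS230: parent, skip
        visit CS120 (parent CS230)
          CS120–CS230: parent, skip
        visit CS340 (parent CS230)
          visit CS101 (parent CS340)
            visit CS420 (parent CS101)
              CS420–CS101: parent, skip
            CS101–CS340: parent, skip
            CS101–CS450: CS450 visited and ≠ parent → cycle
Cycle: CS450 – CS330 – CS230 – CS340 – CS101 – CS450.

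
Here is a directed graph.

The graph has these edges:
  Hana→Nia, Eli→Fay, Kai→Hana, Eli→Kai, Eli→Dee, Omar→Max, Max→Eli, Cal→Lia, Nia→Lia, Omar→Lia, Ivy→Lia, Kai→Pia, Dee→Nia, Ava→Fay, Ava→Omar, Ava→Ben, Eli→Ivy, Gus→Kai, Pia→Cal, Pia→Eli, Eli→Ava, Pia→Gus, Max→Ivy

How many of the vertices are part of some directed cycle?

A vertex is on a directed cycle iff it belongs to a strongly connected component of size ≥ 2 (or has a self-loop).
The vertices on cycles are {Ava, Eli, Gus, Kai, Max, Pia, Omar} — 7 in total.

7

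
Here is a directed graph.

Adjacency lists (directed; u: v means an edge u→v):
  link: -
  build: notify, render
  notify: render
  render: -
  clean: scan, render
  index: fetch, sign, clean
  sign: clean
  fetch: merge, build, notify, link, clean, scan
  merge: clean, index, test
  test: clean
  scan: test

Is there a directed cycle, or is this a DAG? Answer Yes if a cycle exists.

Yes

DFS with white/gray/black marking, starting from index:
index gray
  fetch gray
    merge gray
      clean gray
        scan gray
          test gray
            test→clean: clean is gray → back edge
Back edge found, so a cycle exists: clean → scan → test → clean.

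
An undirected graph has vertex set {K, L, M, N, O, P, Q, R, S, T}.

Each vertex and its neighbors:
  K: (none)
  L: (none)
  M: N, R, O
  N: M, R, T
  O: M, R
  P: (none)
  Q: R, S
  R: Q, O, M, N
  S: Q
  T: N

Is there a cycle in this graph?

Yes

DFS, tracking each vertex's parent; an edge to a visited non-parent vertex closes a cycle.
Start from N:
visit N (parent –)
  visit M (parent N)
    M–N: parent, skip
    visit R (parent M)
      visit Q (parent R)
        Q–R: parent, skip
        visit S (parent Q)
          S–Q: parent, skip
      visit O (parent R)
        O–M: M visited and ≠ parent → cycle
Cycle: M – R – O – M.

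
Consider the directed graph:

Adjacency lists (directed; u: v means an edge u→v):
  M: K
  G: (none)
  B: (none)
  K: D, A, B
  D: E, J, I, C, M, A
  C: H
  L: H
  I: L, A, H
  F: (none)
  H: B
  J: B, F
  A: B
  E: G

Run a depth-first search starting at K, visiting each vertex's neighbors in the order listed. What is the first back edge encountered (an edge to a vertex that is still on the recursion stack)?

M->K

DFS from K (visiting each vertex's neighbors in the order listed); mark gray on enter, black on exit:
K gray
  D gray
    E gray
      G gray
      G black
    E black
    J gray
      B gray
      B black
      F gray
      F black
    J black
    I gray
      L gray
        H gray
          H→B: B black — skip
        H black
      L black
      A gray
        A→B: B black — skip
      A black
      I→H: H black — skip
    I black
    C gray
      C→H: H black — skip
    C black
    M gray
      M→K: K is gray → back edge
First back edge: M → K.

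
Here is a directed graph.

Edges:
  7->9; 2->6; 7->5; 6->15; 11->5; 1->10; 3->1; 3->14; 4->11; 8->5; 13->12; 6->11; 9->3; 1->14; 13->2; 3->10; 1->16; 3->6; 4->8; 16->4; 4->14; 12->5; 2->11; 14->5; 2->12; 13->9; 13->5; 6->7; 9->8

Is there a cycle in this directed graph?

Yes

DFS with white/gray/black marking, starting from 6:
6 gray
  15 gray
  15 black
  7 gray
    5 gray
    5 black
    9 gray
      3 gray
        1 gray
          16 gray
            4 gray
              14 gray
                14→5: 5 black — skip
              14 black
              11 gray
                11→5: 5 black — skip
              11 black
              8 gray
                8→5: 5 black — skip
              8 black
            4 black
          16 black
          1→14: 14 black — skip
          10 gray
          10 black
        1 black
        3→10: 10 black — skip
        3→14: 14 black — skip
        3→6: 6 is gray → back edge
Back edge found, so a cycle exists: 6 → 7 → 9 → 3 → 6.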